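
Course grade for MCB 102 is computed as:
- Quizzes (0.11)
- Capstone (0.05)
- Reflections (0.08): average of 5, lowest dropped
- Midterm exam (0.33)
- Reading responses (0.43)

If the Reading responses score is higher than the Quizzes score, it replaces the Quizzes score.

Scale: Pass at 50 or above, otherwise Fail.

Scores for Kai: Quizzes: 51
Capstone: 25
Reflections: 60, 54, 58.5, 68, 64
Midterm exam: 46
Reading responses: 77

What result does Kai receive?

Pass

Reflections: drop 54 → average of remaining 4 = 250.5/4 = 62.625
Reading responses (77) > Quizzes (51), so Quizzes counts as 77.
Weighted total:
  Quizzes 77 × 0.11 = 8.47
  Capstone 25 × 0.05 = 1.25
  Reflections 62.625 × 0.08 = 5.01
  Midterm exam 46 × 0.33 = 15.18
  Reading responses 77 × 0.43 = 33.11
Sum = 63.02
63.02 ≥ 50 → Pass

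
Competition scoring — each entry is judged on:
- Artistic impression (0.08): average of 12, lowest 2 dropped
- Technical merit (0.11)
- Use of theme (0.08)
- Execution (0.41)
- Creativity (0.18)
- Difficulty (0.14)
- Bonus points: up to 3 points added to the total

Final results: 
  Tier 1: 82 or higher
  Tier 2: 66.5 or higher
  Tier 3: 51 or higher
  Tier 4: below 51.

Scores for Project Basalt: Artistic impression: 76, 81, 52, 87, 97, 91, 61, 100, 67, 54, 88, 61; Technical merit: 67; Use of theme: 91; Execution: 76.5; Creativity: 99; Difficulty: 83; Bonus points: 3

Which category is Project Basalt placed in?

Tier 1

Artistic impression: drop 52, 54 → average of remaining 10 = 809/10 = 80.9
Weighted total:
  Artistic impression 80.9 × 0.08 = 6.472
  Technical merit 67 × 0.11 = 7.37
  Use of theme 91 × 0.08 = 7.28
  Execution 76.5 × 0.41 = 31.365
  Creativity 99 × 0.18 = 17.82
  Difficulty 83 × 0.14 = 11.62
Sum = 81.927
Bonus points: 81.927 + 3 = 84.927
84.927 ≥ 82 → Tier 1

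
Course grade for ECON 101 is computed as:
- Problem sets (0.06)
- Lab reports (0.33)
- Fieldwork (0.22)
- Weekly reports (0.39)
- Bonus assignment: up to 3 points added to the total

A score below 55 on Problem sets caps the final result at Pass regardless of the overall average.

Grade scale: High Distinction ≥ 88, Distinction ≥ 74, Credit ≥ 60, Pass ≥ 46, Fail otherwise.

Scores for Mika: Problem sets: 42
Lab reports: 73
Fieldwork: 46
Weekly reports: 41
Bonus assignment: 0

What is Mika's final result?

Pass

Problem sets score 42 < 55: minimum not met.
Weighted total:
  Problem sets 42 × 0.06 = 2.52
  Lab reports 73 × 0.33 = 24.09
  Fieldwork 46 × 0.22 = 10.12
  Weekly reports 41 × 0.39 = 15.99
Sum = 52.72
Bonus assignment: 52.72 + 0 = 52.72
52.72 would be Pass; cap at Pass applies → Pass.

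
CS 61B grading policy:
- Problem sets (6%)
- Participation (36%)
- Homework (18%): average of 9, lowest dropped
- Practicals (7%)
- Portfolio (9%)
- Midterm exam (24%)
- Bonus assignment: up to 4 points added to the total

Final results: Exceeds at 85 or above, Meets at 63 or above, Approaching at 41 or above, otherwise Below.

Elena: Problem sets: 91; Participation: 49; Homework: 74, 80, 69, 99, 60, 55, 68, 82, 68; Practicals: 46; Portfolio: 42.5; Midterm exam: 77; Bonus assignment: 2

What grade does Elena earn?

Meets

Homework: drop 55 → average of remaining 8 = 600/8 = 75
Weighted total:
  Problem sets 91 × 0.06 = 5.46
  Participation 49 × 0.36 = 17.64
  Homework 75 × 0.18 = 13.5
  Practicals 46 × 0.07 = 3.22
  Portfolio 42.5 × 0.09 = 3.825
  Midterm exam 77 × 0.24 = 18.48
Sum = 62.125
Bonus assignment: 62.125 + 2 = 64.125
64.125 is ≥ 63 and < 85 → Meets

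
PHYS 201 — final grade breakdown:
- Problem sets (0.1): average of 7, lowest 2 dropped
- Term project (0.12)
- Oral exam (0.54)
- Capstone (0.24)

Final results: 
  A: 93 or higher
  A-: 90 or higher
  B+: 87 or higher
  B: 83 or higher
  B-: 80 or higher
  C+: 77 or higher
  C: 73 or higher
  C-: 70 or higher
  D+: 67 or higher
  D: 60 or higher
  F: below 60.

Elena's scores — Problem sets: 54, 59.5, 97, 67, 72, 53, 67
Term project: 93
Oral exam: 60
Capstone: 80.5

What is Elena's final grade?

Problem sets: drop 53, 54 → average of remaining 5 = 362.5/5 = 72.5
Weighted total:
  Problem sets 72.5 × 0.1 = 7.25
  Term project 93 × 0.12 = 11.16
  Oral exam 60 × 0.54 = 32.4
  Capstone 80.5 × 0.24 = 19.32
Sum = 70.13
70.13 is ≥ 70 and < 73 → C-

C-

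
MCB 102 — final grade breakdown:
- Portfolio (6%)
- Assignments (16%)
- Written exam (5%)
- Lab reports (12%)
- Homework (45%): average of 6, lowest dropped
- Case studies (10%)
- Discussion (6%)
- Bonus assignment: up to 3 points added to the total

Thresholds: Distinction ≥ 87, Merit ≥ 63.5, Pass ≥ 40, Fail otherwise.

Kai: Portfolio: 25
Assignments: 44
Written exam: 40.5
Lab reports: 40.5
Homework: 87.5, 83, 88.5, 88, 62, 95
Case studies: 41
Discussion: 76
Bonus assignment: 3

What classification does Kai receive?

Homework: drop 62 → average of remaining 5 = 442/5 = 88.4
Weighted total:
  Portfolio 25 × 0.06 = 1.5
  Assignments 44 × 0.16 = 7.04
  Written exam 40.5 × 0.05 = 2.025
  Lab reports 40.5 × 0.12 = 4.86
  Homework 88.4 × 0.45 = 39.78
  Case studies 41 × 0.1 = 4.1
  Discussion 76 × 0.06 = 4.56
Sum = 63.865
Bonus assignment: 63.865 + 3 = 66.865
66.865 is ≥ 63.5 and < 87 → Merit

Merit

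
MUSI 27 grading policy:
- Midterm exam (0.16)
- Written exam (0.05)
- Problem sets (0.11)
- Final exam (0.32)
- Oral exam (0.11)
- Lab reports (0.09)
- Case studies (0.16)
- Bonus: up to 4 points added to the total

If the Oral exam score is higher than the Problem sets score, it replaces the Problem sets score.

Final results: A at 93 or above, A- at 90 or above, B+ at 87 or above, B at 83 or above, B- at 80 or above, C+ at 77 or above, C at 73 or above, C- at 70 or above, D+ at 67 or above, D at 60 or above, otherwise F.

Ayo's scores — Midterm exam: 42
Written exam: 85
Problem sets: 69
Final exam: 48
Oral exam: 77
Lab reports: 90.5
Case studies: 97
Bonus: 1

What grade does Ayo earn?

Oral exam (77) > Problem sets (69), so Problem sets counts as 77.
Weighted total:
  Midterm exam 42 × 0.16 = 6.72
  Written exam 85 × 0.05 = 4.25
  Problem sets 77 × 0.11 = 8.47
  Final exam 48 × 0.32 = 15.36
  Oral exam 77 × 0.11 = 8.47
  Lab reports 90.5 × 0.09 = 8.145
  Case studies 97 × 0.16 = 15.52
Sum = 66.935
Bonus: 66.935 + 1 = 67.935
67.935 is ≥ 67 and < 70 → D+

D+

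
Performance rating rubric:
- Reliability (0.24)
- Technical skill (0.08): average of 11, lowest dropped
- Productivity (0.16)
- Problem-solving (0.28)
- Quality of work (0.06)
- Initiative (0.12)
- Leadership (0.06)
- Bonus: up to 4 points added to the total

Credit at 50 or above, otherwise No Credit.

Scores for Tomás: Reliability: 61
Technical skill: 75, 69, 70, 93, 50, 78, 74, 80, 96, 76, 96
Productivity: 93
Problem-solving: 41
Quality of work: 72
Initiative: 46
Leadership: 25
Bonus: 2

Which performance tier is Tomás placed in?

Technical skill: drop 50 → average of remaining 10 = 807/10 = 80.7
Weighted total:
  Reliability 61 × 0.24 = 14.64
  Technical skill 80.7 × 0.08 = 6.456
  Productivity 93 × 0.16 = 14.88
  Problem-solving 41 × 0.28 = 11.48
  Quality of work 72 × 0.06 = 4.32
  Initiative 46 × 0.12 = 5.52
  Leadership 25 × 0.06 = 1.5
Sum = 58.796
Bonus: 58.796 + 2 = 60.796
60.796 ≥ 50 → Credit

Credit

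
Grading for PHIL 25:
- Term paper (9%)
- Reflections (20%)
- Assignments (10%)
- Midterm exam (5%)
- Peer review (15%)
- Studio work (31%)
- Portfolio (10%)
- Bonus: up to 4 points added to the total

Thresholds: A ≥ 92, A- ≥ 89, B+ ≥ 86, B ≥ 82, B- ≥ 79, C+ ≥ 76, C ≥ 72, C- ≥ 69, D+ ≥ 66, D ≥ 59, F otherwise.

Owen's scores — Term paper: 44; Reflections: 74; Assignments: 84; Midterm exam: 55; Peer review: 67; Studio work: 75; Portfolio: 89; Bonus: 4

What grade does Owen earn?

C+

Weighted total:
  Term paper 44 × 0.09 = 3.96
  Reflections 74 × 0.2 = 14.8
  Assignments 84 × 0.1 = 8.4
  Midterm exam 55 × 0.05 = 2.75
  Peer review 67 × 0.15 = 10.05
  Studio work 75 × 0.31 = 23.25
  Portfolio 89 × 0.1 = 8.9
Sum = 72.11
Bonus: 72.11 + 4 = 76.11
76.11 is ≥ 76 and < 79 → C+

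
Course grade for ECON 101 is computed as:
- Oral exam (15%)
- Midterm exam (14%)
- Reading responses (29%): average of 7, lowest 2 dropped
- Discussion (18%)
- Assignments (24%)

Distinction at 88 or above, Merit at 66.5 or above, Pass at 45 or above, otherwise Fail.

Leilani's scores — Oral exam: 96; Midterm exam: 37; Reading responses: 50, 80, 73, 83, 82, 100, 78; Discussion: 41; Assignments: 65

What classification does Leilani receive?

Merit

Reading responses: drop 50, 73 → average of remaining 5 = 423/5 = 84.6
Weighted total:
  Oral exam 96 × 0.15 = 14.4
  Midterm exam 37 × 0.14 = 5.18
  Reading responses 84.6 × 0.29 = 24.534
  Discussion 41 × 0.18 = 7.38
  Assignments 65 × 0.24 = 15.6
Sum = 67.094
67.094 is ≥ 66.5 and < 88 → Merit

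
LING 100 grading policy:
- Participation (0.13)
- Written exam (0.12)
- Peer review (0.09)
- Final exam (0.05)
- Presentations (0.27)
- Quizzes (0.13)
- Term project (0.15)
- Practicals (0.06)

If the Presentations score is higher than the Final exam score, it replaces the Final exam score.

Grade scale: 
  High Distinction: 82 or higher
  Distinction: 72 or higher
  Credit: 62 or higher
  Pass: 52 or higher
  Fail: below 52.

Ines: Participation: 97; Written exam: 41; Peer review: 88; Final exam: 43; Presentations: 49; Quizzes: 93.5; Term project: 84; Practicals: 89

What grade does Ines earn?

Presentations (49) > Final exam (43), so Final exam counts as 49.
Weighted total:
  Participation 97 × 0.13 = 12.61
  Written exam 41 × 0.12 = 4.92
  Peer review 88 × 0.09 = 7.92
  Final exam 49 × 0.05 = 2.45
  Presentations 49 × 0.27 = 13.23
  Quizzes 93.5 × 0.13 = 12.155
  Term project 84 × 0.15 = 12.6
  Practicals 89 × 0.06 = 5.34
Sum = 71.225
71.225 is ≥ 62 and < 72 → Credit

Credit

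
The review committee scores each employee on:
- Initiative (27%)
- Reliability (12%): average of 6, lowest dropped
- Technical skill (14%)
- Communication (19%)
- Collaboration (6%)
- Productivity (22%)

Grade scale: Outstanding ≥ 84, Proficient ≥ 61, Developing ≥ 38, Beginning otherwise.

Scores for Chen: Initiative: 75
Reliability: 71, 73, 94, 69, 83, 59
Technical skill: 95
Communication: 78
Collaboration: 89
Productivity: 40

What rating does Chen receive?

Reliability: drop 59 → average of remaining 5 = 390/5 = 78
Weighted total:
  Initiative 75 × 0.27 = 20.25
  Reliability 78 × 0.12 = 9.36
  Technical skill 95 × 0.14 = 13.3
  Communication 78 × 0.19 = 14.82
  Collaboration 89 × 0.06 = 5.34
  Productivity 40 × 0.22 = 8.8
Sum = 71.87
71.87 is ≥ 61 and < 84 → Proficient

Proficient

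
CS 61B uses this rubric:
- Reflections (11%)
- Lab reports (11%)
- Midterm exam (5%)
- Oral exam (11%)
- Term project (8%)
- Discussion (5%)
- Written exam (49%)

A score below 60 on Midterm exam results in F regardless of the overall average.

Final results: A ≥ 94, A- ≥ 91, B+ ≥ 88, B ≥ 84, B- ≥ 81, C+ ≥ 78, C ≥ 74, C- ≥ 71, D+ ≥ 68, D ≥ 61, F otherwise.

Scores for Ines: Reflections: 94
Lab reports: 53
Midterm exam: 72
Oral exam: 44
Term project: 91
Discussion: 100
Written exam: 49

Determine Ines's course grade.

F

Midterm exam score 72 ≥ 60: minimum met.
Weighted total:
  Reflections 94 × 0.11 = 10.34
  Lab reports 53 × 0.11 = 5.83
  Midterm exam 72 × 0.05 = 3.6
  Oral exam 44 × 0.11 = 4.84
  Term project 91 × 0.08 = 7.28
  Discussion 100 × 0.05 = 5
  Written exam 49 × 0.49 = 24.01
Sum = 60.9
60.9 < 61 → F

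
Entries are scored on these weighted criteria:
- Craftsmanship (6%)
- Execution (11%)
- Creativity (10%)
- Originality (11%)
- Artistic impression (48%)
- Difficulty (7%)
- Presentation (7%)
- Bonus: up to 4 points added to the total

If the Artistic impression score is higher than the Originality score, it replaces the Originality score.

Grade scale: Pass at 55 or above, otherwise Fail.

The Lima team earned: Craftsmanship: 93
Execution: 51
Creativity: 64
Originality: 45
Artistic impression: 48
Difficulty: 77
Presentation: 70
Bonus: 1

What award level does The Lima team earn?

Pass

Artistic impression (48) > Originality (45), so Originality counts as 48.
Weighted total:
  Craftsmanship 93 × 0.06 = 5.58
  Execution 51 × 0.11 = 5.61
  Creativity 64 × 0.1 = 6.4
  Originality 48 × 0.11 = 5.28
  Artistic impression 48 × 0.48 = 23.04
  Difficulty 77 × 0.07 = 5.39
  Presentation 70 × 0.07 = 4.9
Sum = 56.2
Bonus: 56.2 + 1 = 57.2
57.2 ≥ 55 → Pass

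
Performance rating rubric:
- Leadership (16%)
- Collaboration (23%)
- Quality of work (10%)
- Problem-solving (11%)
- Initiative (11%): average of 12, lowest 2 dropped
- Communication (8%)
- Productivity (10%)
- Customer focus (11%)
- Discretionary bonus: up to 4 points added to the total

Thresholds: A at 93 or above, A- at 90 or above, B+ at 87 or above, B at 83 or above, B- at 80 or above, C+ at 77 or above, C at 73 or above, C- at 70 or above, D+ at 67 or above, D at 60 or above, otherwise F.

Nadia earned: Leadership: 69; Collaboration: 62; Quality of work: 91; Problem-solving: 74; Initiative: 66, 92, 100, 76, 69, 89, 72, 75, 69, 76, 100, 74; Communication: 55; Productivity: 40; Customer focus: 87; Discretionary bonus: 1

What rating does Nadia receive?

C-

Initiative: drop 66, 69 → average of remaining 10 = 823/10 = 82.3
Weighted total:
  Leadership 69 × 0.16 = 11.04
  Collaboration 62 × 0.23 = 14.26
  Quality of work 91 × 0.1 = 9.1
  Problem-solving 74 × 0.11 = 8.14
  Initiative 82.3 × 0.11 = 9.053
  Communication 55 × 0.08 = 4.4
  Productivity 40 × 0.1 = 4
  Customer focus 87 × 0.11 = 9.57
Sum = 69.563
Discretionary bonus: 69.563 + 1 = 70.563
70.563 is ≥ 70 and < 73 → C-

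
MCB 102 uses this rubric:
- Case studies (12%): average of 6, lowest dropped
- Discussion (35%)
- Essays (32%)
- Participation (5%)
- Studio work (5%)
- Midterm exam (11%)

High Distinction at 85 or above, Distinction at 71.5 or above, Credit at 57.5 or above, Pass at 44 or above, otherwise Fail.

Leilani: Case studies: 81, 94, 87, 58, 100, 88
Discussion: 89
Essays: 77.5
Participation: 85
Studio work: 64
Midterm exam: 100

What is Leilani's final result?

High Distinction

Case studies: drop 58 → average of remaining 5 = 450/5 = 90
Weighted total:
  Case studies 90 × 0.12 = 10.8
  Discussion 89 × 0.35 = 31.15
  Essays 77.5 × 0.32 = 24.8
  Participation 85 × 0.05 = 4.25
  Studio work 64 × 0.05 = 3.2
  Midterm exam 100 × 0.11 = 11
Sum = 85.2
85.2 ≥ 85 → High Distinction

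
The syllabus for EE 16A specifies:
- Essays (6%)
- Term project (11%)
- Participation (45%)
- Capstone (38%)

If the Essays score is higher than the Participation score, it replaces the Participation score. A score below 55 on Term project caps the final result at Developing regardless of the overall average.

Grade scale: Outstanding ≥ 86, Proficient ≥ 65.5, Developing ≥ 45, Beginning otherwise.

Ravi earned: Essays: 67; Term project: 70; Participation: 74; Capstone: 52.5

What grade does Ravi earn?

Developing

Essays (67) ≤ Participation (74), so Participation stays at 74.
Term project score 70 ≥ 55: minimum met.
Weighted total:
  Essays 67 × 0.06 = 4.02
  Term project 70 × 0.11 = 7.7
  Participation 74 × 0.45 = 33.3
  Capstone 52.5 × 0.38 = 19.95
Sum = 64.97
64.97 is ≥ 45 and < 65.5 → Developing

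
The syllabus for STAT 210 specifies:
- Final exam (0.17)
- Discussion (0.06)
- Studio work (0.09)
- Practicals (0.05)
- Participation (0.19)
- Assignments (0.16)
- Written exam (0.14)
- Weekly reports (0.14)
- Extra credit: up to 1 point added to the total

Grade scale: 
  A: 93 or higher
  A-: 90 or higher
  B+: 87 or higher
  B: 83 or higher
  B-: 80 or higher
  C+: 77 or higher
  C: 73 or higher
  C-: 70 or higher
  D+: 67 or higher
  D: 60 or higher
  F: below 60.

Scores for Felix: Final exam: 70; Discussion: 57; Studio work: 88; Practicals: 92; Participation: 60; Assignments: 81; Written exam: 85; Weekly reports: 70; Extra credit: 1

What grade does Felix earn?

C

Weighted total:
  Final exam 70 × 0.17 = 11.9
  Discussion 57 × 0.06 = 3.42
  Studio work 88 × 0.09 = 7.92
  Practicals 92 × 0.05 = 4.6
  Participation 60 × 0.19 = 11.4
  Assignments 81 × 0.16 = 12.96
  Written exam 85 × 0.14 = 11.9
  Weekly reports 70 × 0.14 = 9.8
Sum = 73.9
Extra credit: 73.9 + 1 = 74.9
74.9 is ≥ 73 and < 77 → C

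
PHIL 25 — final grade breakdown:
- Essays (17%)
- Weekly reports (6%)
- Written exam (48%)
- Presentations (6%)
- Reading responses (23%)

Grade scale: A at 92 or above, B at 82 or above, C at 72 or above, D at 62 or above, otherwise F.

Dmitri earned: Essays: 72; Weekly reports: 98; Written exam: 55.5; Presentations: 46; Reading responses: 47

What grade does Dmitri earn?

Weighted total:
  Essays 72 × 0.17 = 12.24
  Weekly reports 98 × 0.06 = 5.88
  Written exam 55.5 × 0.48 = 26.64
  Presentations 46 × 0.06 = 2.76
  Reading responses 47 × 0.23 = 10.81
Sum = 58.33
58.33 < 62 → F

F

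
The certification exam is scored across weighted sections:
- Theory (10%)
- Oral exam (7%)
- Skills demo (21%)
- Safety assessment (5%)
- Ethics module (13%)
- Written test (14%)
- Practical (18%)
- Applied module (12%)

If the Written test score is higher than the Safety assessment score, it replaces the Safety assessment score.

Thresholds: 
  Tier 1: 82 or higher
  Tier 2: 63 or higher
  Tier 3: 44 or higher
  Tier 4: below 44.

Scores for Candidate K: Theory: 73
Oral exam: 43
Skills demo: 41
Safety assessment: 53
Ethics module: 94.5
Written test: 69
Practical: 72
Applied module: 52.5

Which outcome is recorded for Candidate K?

Tier 2

Written test (69) > Safety assessment (53), so Safety assessment counts as 69.
Weighted total:
  Theory 73 × 0.1 = 7.3
  Oral exam 43 × 0.07 = 3.01
  Skills demo 41 × 0.21 = 8.61
  Safety assessment 69 × 0.05 = 3.45
  Ethics module 94.5 × 0.13 = 12.285
  Written test 69 × 0.14 = 9.66
  Practical 72 × 0.18 = 12.96
  Applied module 52.5 × 0.12 = 6.3
Sum = 63.575
63.575 is ≥ 63 and < 82 → Tier 2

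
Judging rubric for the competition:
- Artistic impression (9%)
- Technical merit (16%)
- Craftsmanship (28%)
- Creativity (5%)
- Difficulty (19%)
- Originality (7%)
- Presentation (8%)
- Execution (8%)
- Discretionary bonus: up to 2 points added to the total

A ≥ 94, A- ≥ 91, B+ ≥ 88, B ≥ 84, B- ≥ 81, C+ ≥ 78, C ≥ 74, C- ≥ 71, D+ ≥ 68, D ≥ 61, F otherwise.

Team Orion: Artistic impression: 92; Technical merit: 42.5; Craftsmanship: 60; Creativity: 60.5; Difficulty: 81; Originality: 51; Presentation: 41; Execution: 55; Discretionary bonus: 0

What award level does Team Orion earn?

D

Weighted total:
  Artistic impression 92 × 0.09 = 8.28
  Technical merit 42.5 × 0.16 = 6.8
  Craftsmanship 60 × 0.28 = 16.8
  Creativity 60.5 × 0.05 = 3.025
  Difficulty 81 × 0.19 = 15.39
  Originality 51 × 0.07 = 3.57
  Presentation 41 × 0.08 = 3.28
  Execution 55 × 0.08 = 4.4
Sum = 61.545
Discretionary bonus: 61.545 + 0 = 61.545
61.545 is ≥ 61 and < 68 → D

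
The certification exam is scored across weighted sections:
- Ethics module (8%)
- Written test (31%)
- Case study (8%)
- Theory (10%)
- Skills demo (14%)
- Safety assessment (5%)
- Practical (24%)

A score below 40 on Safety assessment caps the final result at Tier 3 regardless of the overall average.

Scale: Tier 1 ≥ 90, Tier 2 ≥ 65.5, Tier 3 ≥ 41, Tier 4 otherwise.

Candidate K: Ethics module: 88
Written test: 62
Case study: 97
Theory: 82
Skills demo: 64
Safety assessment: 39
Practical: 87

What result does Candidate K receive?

Tier 3

Safety assessment score 39 < 40: minimum not met.
Weighted total:
  Ethics module 88 × 0.08 = 7.04
  Written test 62 × 0.31 = 19.22
  Case study 97 × 0.08 = 7.76
  Theory 82 × 0.1 = 8.2
  Skills demo 64 × 0.14 = 8.96
  Safety assessment 39 × 0.05 = 1.95
  Practical 87 × 0.24 = 20.88
Sum = 74.01
74.01 would be Tier 2; cap at Tier 3 applies → Tier 3.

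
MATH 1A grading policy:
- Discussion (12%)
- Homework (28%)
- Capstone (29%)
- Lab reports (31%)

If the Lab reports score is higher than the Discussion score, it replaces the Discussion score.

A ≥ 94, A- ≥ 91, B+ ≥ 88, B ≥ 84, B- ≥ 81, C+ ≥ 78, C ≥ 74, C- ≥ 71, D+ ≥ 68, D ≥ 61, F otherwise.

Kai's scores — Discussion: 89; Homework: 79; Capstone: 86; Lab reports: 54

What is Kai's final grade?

Lab reports (54) ≤ Discussion (89), so Discussion stays at 89.
Weighted total:
  Discussion 89 × 0.12 = 10.68
  Homework 79 × 0.28 = 22.12
  Capstone 86 × 0.29 = 24.94
  Lab reports 54 × 0.31 = 16.74
Sum = 74.48
74.48 is ≥ 74 and < 78 → C

C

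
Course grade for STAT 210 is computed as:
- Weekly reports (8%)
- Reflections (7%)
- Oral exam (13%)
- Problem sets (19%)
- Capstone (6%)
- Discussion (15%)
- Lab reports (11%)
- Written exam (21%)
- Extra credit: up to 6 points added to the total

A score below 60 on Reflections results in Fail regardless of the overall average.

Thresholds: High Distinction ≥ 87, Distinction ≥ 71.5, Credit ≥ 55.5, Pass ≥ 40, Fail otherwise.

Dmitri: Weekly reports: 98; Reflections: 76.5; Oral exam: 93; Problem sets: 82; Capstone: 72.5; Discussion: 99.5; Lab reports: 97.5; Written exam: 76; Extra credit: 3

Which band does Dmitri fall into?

High Distinction

Reflections score 76.5 ≥ 60: minimum met.
Weighted total:
  Weekly reports 98 × 0.08 = 7.84
  Reflections 76.5 × 0.07 = 5.355
  Oral exam 93 × 0.13 = 12.09
  Problem sets 82 × 0.19 = 15.58
  Capstone 72.5 × 0.06 = 4.35
  Discussion 99.5 × 0.15 = 14.925
  Lab reports 97.5 × 0.11 = 10.725
  Written exam 76 × 0.21 = 15.96
Sum = 86.825
Extra credit: 86.825 + 3 = 89.825
89.825 ≥ 87 → High Distinction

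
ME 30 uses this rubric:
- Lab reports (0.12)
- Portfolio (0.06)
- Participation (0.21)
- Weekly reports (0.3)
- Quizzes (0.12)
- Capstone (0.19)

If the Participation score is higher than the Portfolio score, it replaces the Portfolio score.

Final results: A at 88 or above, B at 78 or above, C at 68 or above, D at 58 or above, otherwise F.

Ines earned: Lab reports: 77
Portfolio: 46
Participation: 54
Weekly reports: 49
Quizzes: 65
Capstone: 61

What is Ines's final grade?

F

Participation (54) > Portfolio (46), so Portfolio counts as 54.
Weighted total:
  Lab reports 77 × 0.12 = 9.24
  Portfolio 54 × 0.06 = 3.24
  Participation 54 × 0.21 = 11.34
  Weekly reports 49 × 0.3 = 14.7
  Quizzes 65 × 0.12 = 7.8
  Capstone 61 × 0.19 = 11.59
Sum = 57.91
57.91 < 58 → F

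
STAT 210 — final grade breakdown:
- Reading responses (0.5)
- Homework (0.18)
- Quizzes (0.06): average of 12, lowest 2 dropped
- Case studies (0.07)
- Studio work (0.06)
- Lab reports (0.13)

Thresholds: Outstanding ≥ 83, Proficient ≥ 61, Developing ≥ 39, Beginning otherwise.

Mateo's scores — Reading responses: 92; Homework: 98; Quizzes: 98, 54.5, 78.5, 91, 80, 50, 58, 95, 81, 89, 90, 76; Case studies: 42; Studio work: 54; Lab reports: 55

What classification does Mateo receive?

Proficient

Quizzes: drop 50, 54.5 → average of remaining 10 = 836.5/10 = 83.65
Weighted total:
  Reading responses 92 × 0.5 = 46
  Homework 98 × 0.18 = 17.64
  Quizzes 83.65 × 0.06 = 5.019
  Case studies 42 × 0.07 = 2.94
  Studio work 54 × 0.06 = 3.24
  Lab reports 55 × 0.13 = 7.15
Sum = 81.989
81.989 is ≥ 61 and < 83 → Proficient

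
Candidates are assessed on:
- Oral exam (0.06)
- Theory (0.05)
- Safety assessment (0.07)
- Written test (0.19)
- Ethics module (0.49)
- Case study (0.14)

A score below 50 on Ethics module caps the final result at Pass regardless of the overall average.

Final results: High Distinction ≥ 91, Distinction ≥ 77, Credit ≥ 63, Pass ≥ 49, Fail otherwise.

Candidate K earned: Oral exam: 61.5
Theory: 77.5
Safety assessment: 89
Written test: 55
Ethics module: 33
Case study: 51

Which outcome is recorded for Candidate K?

Fail

Ethics module score 33 < 50: minimum not met.
Weighted total:
  Oral exam 61.5 × 0.06 = 3.69
  Theory 77.5 × 0.05 = 3.875
  Safety assessment 89 × 0.07 = 6.23
  Written test 55 × 0.19 = 10.45
  Ethics module 33 × 0.49 = 16.17
  Case study 51 × 0.14 = 7.14
Sum = 47.555
47.555 would be Fail; cap at Pass applies → Fail.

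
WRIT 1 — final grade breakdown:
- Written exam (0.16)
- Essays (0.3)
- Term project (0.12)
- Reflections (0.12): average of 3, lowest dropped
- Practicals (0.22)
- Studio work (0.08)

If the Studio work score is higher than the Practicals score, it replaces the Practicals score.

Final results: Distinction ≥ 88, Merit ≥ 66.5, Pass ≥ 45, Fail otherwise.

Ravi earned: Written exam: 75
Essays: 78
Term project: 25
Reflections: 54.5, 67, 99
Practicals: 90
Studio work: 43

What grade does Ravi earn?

Reflections: drop 54.5 → average of remaining 2 = 166/2 = 83
Studio work (43) ≤ Practicals (90), so Practicals stays at 90.
Weighted total:
  Written exam 75 × 0.16 = 12
  Essays 78 × 0.3 = 23.4
  Term project 25 × 0.12 = 3
  Reflections 83 × 0.12 = 9.96
  Practicals 90 × 0.22 = 19.8
  Studio work 43 × 0.08 = 3.44
Sum = 71.6
71.6 is ≥ 66.5 and < 88 → Merit

Merit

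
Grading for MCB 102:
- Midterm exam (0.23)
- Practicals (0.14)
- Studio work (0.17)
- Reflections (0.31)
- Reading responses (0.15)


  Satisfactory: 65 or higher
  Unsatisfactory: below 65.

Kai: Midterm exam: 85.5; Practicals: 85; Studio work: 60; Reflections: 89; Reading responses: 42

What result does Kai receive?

Weighted total:
  Midterm exam 85.5 × 0.23 = 19.665
  Practicals 85 × 0.14 = 11.9
  Studio work 60 × 0.17 = 10.2
  Reflections 89 × 0.31 = 27.59
  Reading responses 42 × 0.15 = 6.3
Sum = 75.655
75.655 ≥ 65 → Satisfactory

Satisfactory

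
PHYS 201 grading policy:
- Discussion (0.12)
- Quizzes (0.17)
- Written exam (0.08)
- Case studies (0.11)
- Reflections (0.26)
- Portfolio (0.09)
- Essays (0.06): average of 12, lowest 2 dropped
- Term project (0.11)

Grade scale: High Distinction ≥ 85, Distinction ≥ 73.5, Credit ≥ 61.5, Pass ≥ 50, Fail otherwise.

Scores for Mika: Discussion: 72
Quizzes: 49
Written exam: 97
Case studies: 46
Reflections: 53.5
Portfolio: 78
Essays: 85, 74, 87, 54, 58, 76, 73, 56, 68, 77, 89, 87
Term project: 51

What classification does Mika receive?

Pass

Essays: drop 54, 56 → average of remaining 10 = 774/10 = 77.4
Weighted total:
  Discussion 72 × 0.12 = 8.64
  Quizzes 49 × 0.17 = 8.33
  Written exam 97 × 0.08 = 7.76
  Case studies 46 × 0.11 = 5.06
  Reflections 53.5 × 0.26 = 13.91
  Portfolio 78 × 0.09 = 7.02
  Essays 77.4 × 0.06 = 4.644
  Term project 51 × 0.11 = 5.61
Sum = 60.974
60.974 is ≥ 50 and < 61.5 → Pass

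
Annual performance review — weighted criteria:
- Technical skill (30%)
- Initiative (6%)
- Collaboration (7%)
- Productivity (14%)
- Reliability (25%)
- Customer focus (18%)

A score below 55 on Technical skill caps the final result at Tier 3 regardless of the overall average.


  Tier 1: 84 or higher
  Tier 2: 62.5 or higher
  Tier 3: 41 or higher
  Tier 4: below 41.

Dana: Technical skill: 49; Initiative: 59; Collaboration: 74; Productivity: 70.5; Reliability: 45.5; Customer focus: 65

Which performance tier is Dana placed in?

Tier 3

Technical skill score 49 < 55: minimum not met.
Weighted total:
  Technical skill 49 × 0.3 = 14.7
  Initiative 59 × 0.06 = 3.54
  Collaboration 74 × 0.07 = 5.18
  Productivity 70.5 × 0.14 = 9.87
  Reliability 45.5 × 0.25 = 11.375
  Customer focus 65 × 0.18 = 11.7
Sum = 56.365
56.365 would be Tier 3; cap at Tier 3 applies → Tier 3.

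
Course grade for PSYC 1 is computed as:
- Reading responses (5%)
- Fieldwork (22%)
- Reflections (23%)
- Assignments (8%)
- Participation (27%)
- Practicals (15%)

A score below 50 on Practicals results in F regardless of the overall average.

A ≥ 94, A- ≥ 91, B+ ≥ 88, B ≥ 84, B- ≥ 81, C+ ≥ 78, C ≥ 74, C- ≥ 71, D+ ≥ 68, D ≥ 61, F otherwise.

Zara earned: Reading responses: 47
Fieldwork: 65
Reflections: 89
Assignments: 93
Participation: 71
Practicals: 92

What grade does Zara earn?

C

Practicals score 92 ≥ 50: minimum met.
Weighted total:
  Reading responses 47 × 0.05 = 2.35
  Fieldwork 65 × 0.22 = 14.3
  Reflections 89 × 0.23 = 20.47
  Assignments 93 × 0.08 = 7.44
  Participation 71 × 0.27 = 19.17
  Practicals 92 × 0.15 = 13.8
Sum = 77.53
77.53 is ≥ 74 and < 78 → C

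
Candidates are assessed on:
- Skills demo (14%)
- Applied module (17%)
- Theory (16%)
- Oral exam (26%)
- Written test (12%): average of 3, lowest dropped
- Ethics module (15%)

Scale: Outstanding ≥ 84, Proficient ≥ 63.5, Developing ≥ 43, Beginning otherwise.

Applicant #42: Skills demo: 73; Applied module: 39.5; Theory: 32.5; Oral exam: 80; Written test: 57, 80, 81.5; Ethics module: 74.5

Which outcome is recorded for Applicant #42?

Proficient

Written test: drop 57 → average of remaining 2 = 161.5/2 = 80.75
Weighted total:
  Skills demo 73 × 0.14 = 10.22
  Applied module 39.5 × 0.17 = 6.715
  Theory 32.5 × 0.16 = 5.2
  Oral exam 80 × 0.26 = 20.8
  Written test 80.75 × 0.12 = 9.69
  Ethics module 74.5 × 0.15 = 11.175
Sum = 63.8
63.8 is ≥ 63.5 and < 84 → Proficient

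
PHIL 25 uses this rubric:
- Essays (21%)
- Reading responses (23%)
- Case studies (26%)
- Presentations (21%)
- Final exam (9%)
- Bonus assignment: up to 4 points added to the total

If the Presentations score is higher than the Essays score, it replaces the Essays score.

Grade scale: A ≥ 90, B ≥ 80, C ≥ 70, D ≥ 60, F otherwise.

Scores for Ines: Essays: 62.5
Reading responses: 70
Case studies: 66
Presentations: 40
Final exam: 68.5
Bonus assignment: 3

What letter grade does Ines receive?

Presentations (40) ≤ Essays (62.5), so Essays stays at 62.5.
Weighted total:
  Essays 62.5 × 0.21 = 13.125
  Reading responses 70 × 0.23 = 16.1
  Case studies 66 × 0.26 = 17.16
  Presentations 40 × 0.21 = 8.4
  Final exam 68.5 × 0.09 = 6.165
Sum = 60.95
Bonus assignment: 60.95 + 3 = 63.95
63.95 is ≥ 60 and < 70 → D

D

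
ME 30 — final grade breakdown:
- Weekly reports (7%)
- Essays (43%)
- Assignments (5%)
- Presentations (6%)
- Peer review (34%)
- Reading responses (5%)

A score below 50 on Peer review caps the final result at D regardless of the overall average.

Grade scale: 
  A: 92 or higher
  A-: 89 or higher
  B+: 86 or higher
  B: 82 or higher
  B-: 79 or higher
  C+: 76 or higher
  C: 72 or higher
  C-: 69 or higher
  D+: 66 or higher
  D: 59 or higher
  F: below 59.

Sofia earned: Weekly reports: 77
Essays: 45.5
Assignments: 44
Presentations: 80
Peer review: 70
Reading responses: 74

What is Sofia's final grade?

D

Peer review score 70 ≥ 50: minimum met.
Weighted total:
  Weekly reports 77 × 0.07 = 5.39
  Essays 45.5 × 0.43 = 19.565
  Assignments 44 × 0.05 = 2.2
  Presentations 80 × 0.06 = 4.8
  Peer review 70 × 0.34 = 23.8
  Reading responses 74 × 0.05 = 3.7
Sum = 59.455
59.455 is ≥ 59 and < 66 → D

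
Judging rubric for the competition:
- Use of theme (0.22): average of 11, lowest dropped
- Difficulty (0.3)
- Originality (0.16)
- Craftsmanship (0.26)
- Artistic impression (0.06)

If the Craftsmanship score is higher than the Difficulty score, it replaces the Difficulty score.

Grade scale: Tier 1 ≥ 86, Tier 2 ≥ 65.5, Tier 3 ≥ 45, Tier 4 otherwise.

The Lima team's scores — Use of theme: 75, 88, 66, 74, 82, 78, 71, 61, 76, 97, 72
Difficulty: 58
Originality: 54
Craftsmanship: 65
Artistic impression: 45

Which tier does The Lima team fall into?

Tier 3

Use of theme: drop 61 → average of remaining 10 = 779/10 = 77.9
Craftsmanship (65) > Difficulty (58), so Difficulty counts as 65.
Weighted total:
  Use of theme 77.9 × 0.22 = 17.138
  Difficulty 65 × 0.3 = 19.5
  Originality 54 × 0.16 = 8.64
  Craftsmanship 65 × 0.26 = 16.9
  Artistic impression 45 × 0.06 = 2.7
Sum = 64.878
64.878 is ≥ 45 and < 65.5 → Tier 3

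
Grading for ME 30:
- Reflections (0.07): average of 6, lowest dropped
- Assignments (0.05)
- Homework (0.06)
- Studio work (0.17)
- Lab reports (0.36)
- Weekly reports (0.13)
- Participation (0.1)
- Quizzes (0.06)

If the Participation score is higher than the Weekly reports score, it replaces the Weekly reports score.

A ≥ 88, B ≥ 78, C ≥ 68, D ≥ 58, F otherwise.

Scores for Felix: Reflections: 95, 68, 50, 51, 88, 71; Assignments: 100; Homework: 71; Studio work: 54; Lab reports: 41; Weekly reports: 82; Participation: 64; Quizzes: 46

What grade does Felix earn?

D

Reflections: drop 50 → average of remaining 5 = 373/5 = 74.6
Participation (64) ≤ Weekly reports (82), so Weekly reports stays at 82.
Weighted total:
  Reflections 74.6 × 0.07 = 5.222
  Assignments 100 × 0.05 = 5
  Homework 71 × 0.06 = 4.26
  Studio work 54 × 0.17 = 9.18
  Lab reports 41 × 0.36 = 14.76
  Weekly reports 82 × 0.13 = 10.66
  Participation 64 × 0.1 = 6.4
  Quizzes 46 × 0.06 = 2.76
Sum = 58.242
58.242 is ≥ 58 and < 68 → D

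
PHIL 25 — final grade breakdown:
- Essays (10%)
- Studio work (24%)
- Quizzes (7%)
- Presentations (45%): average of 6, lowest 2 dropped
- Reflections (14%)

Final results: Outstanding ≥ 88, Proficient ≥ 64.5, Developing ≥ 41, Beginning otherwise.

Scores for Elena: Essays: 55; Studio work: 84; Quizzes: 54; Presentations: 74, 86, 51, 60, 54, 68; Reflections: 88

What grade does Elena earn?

Proficient

Presentations: drop 51, 54 → average of remaining 4 = 288/4 = 72
Weighted total:
  Essays 55 × 0.1 = 5.5
  Studio work 84 × 0.24 = 20.16
  Quizzes 54 × 0.07 = 3.78
  Presentations 72 × 0.45 = 32.4
  Reflections 88 × 0.14 = 12.32
Sum = 74.16
74.16 is ≥ 64.5 and < 88 → Proficient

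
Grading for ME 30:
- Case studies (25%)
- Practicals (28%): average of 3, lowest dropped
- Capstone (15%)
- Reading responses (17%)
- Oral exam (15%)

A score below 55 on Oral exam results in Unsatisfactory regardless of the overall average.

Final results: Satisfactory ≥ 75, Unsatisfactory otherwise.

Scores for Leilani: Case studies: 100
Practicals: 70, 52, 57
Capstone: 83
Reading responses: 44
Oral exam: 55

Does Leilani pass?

Practicals: drop 52 → average of remaining 2 = 127/2 = 63.5
Oral exam score 55 ≥ 55: minimum met.
Weighted total:
  Case studies 100 × 0.25 = 25
  Practicals 63.5 × 0.28 = 17.78
  Capstone 83 × 0.15 = 12.45
  Reading responses 44 × 0.17 = 7.48
  Oral exam 55 × 0.15 = 8.25
Sum = 70.96
70.96 < 75 → Unsatisfactory

Unsatisfactory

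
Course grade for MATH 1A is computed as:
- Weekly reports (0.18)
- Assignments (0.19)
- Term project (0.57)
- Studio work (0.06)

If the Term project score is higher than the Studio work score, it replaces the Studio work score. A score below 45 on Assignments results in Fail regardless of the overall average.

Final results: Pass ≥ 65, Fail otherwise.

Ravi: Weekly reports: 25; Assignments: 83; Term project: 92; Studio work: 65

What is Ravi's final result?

Pass

Term project (92) > Studio work (65), so Studio work counts as 92.
Assignments score 83 ≥ 45: minimum met.
Weighted total:
  Weekly reports 25 × 0.18 = 4.5
  Assignments 83 × 0.19 = 15.77
  Term project 92 × 0.57 = 52.44
  Studio work 92 × 0.06 = 5.52
Sum = 78.23
78.23 ≥ 65 → Pass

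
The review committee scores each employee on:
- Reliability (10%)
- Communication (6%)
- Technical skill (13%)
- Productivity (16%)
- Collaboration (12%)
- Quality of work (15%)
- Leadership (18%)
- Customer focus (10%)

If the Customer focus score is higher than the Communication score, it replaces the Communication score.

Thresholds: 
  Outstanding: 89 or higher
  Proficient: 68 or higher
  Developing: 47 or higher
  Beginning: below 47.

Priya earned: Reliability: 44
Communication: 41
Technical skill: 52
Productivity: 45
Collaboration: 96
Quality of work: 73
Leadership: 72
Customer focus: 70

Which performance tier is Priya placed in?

Developing

Customer focus (70) > Communication (41), so Communication counts as 70.
Weighted total:
  Reliability 44 × 0.1 = 4.4
  Communication 70 × 0.06 = 4.2
  Technical skill 52 × 0.13 = 6.76
  Productivity 45 × 0.16 = 7.2
  Collaboration 96 × 0.12 = 11.52
  Quality of work 73 × 0.15 = 10.95
  Leadership 72 × 0.18 = 12.96
  Customer focus 70 × 0.1 = 7
Sum = 64.99
64.99 is ≥ 47 and < 68 → Developing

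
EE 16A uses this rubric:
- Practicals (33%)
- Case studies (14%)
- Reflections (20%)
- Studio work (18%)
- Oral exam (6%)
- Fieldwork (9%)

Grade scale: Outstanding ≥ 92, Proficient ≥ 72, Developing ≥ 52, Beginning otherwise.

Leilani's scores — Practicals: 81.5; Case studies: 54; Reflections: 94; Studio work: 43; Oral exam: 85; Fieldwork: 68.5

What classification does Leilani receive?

Weighted total:
  Practicals 81.5 × 0.33 = 26.895
  Case studies 54 × 0.14 = 7.56
  Reflections 94 × 0.2 = 18.8
  Studio work 43 × 0.18 = 7.74
  Oral exam 85 × 0.06 = 5.1
  Fieldwork 68.5 × 0.09 = 6.165
Sum = 72.26
72.26 is ≥ 72 and < 92 → Proficient

Proficient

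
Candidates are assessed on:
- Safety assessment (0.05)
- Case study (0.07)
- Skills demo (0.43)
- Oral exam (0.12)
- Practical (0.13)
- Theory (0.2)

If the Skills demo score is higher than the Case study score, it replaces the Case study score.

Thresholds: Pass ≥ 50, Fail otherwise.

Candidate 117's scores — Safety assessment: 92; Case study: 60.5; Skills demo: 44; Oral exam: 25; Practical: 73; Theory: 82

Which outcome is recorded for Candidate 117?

Pass

Skills demo (44) ≤ Case study (60.5), so Case study stays at 60.5.
Weighted total:
  Safety assessment 92 × 0.05 = 4.6
  Case study 60.5 × 0.07 = 4.235
  Skills demo 44 × 0.43 = 18.92
  Oral exam 25 × 0.12 = 3
  Practical 73 × 0.13 = 9.49
  Theory 82 × 0.2 = 16.4
Sum = 56.645
56.645 ≥ 50 → Pass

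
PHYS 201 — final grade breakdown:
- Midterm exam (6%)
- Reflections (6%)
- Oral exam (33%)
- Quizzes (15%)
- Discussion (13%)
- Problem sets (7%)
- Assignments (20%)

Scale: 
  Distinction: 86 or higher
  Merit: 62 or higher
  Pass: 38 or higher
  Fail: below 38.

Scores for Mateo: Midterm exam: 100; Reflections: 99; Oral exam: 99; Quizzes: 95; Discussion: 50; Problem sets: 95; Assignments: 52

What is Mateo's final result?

Weighted total:
  Midterm exam 100 × 0.06 = 6
  Reflections 99 × 0.06 = 5.94
  Oral exam 99 × 0.33 = 32.67
  Quizzes 95 × 0.15 = 14.25
  Discussion 50 × 0.13 = 6.5
  Problem sets 95 × 0.07 = 6.65
  Assignments 52 × 0.2 = 10.4
Sum = 82.41
82.41 is ≥ 62 and < 86 → Merit

Merit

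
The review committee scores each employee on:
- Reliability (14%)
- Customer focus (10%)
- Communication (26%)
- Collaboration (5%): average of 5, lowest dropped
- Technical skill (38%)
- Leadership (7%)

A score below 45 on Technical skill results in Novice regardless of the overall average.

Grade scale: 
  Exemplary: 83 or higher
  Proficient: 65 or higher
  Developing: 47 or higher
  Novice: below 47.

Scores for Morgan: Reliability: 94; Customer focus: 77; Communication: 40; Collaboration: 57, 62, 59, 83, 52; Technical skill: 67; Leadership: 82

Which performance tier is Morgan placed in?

Collaboration: drop 52 → average of remaining 4 = 261/4 = 65.25
Technical skill score 67 ≥ 45: minimum met.
Weighted total:
  Reliability 94 × 0.14 = 13.16
  Customer focus 77 × 0.1 = 7.7
  Communication 40 × 0.26 = 10.4
  Collaboration 65.25 × 0.05 = 3.2625
  Technical skill 67 × 0.38 = 25.46
  Leadership 82 × 0.07 = 5.74
Sum = 65.7225
65.7225 is ≥ 65 and < 83 → Proficient

Proficient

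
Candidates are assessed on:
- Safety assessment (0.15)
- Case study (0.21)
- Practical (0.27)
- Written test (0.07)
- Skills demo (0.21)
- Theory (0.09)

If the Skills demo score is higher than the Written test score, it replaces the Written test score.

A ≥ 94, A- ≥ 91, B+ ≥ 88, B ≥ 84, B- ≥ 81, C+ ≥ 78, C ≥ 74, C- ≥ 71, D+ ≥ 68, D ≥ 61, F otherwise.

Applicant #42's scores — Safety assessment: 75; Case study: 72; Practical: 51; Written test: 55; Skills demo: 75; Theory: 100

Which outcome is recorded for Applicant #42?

D+

Skills demo (75) > Written test (55), so Written test counts as 75.
Weighted total:
  Safety assessment 75 × 0.15 = 11.25
  Case study 72 × 0.21 = 15.12
  Practical 51 × 0.27 = 13.77
  Written test 75 × 0.07 = 5.25
  Skills demo 75 × 0.21 = 15.75
  Theory 100 × 0.09 = 9
Sum = 70.14
70.14 is ≥ 68 and < 71 → D+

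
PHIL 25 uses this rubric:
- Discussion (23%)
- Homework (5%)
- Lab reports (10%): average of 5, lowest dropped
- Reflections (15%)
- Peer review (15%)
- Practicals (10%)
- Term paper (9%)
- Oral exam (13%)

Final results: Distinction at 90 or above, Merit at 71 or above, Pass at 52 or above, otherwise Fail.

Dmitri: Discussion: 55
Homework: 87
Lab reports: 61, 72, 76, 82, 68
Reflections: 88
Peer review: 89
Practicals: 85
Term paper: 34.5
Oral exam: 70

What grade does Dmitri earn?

Merit

Lab reports: drop 61 → average of remaining 4 = 298/4 = 74.5
Weighted total:
  Discussion 55 × 0.23 = 12.65
  Homework 87 × 0.05 = 4.35
  Lab reports 74.5 × 0.1 = 7.45
  Reflections 88 × 0.15 = 13.2
  Peer review 89 × 0.15 = 13.35
  Practicals 85 × 0.1 = 8.5
  Term paper 34.5 × 0.09 = 3.105
  Oral exam 70 × 0.13 = 9.1
Sum = 71.705
71.705 is ≥ 71 and < 90 → Merit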